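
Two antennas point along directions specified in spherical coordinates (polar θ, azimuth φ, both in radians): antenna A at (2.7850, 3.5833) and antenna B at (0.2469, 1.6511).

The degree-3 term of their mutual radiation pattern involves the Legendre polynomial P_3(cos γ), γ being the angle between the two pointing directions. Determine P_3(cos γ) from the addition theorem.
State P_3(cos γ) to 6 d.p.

-0.660526

Addition theorem: P_3(cos γ) = (4π/7) Σ_m Y*_{lm}(Ω₁) Y_{lm}(Ω₂), m = −3…3:
  [-3]  conj(Y_{3,-3})(Ω₁) = -0.00432 - 0.01722j ; Y_{3,-3}(Ω₂) = 0.00145 + 0.00591j ; Δ = 0.00010 - 0.00005j
  [-2]  conj(Y_{3,-2})(Ω₁) = -0.07405 - 0.09020j ; Y_{3,-2}(Ω₂) = -0.05843 + 0.00947j ; Δ = 0.00518 + 0.00457j
  [-1]  conj(Y_{3,-1})(Ω₁) = -0.34581 - 0.16352j ; Y_{3,-1}(Ω₂) = -0.02345 - 0.29141j ; Δ = -0.03954 + 0.10461j
  [+0]  conj(Y_{3,0})(Ω₁) = -0.48633 + 0.00000j ; Y_{3,0}(Ω₂) = 0.61565 + 0.00000j ; Δ = -0.29941 + 0.00000j
  [+1]  conj(Y_{3,1})(Ω₁) = 0.34581 - 0.16352j ; Y_{3,1}(Ω₂) = 0.02345 - 0.29141j ; Δ = -0.03954 - 0.10461j
  [+2]  conj(Y_{3,2})(Ω₁) = -0.07405 + 0.09020j ; Y_{3,2}(Ω₂) = -0.05843 - 0.00947j ; Δ = 0.00518 - 0.00457j
  [+3]  conj(Y_{3,3})(Ω₁) = 0.00432 - 0.01722j ; Y_{3,3}(Ω₂) = -0.00145 + 0.00591j ; Δ = 0.00010 + 0.00005j
Total Σ_m = -0.36794 - 0.00000j. Multiply by 1.795196: -0.66053 - 0.00000j. P_3(cos γ) = -0.660526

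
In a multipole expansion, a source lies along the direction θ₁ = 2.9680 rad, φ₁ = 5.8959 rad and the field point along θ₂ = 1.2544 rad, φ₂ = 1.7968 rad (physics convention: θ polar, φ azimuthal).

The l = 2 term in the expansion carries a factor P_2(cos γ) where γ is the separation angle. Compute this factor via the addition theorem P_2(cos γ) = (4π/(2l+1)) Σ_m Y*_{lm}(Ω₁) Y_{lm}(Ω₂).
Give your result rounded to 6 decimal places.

Term-by-term m-sum for l=2 (normalisation 4π/5 = 2.513274):
  m=-2: Y*=+0.008236-0.008060i  Y=-0.313842+0.152381i  product -0.001357+0.003785i
  m=-1: Y*=-0.121697+0.049638i  Y=-0.051190-0.222633i  product +0.017281+0.024553i
  m=+0: Y*=+0.602556-0.000000i  Y=-0.223792+0.000000i  product -0.134847+0.000000i
  m=+1: Y*=+0.121697+0.049638i  Y=+0.051190-0.222633i  product +0.017281-0.024553i
  m=+2: Y*=+0.008236+0.008060i  Y=-0.313842-0.152381i  product -0.001357-0.003785i
Total Σ_m = -0.102999+0.000000i. Multiply by 2.513274: -0.258865+0.000000i. P_2(cos γ) = -0.258865

-0.258865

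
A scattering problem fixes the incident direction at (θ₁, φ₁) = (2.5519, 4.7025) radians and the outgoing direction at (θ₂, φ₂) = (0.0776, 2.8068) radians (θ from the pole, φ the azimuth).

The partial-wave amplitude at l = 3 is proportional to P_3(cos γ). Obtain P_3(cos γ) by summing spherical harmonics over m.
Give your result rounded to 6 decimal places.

-0.230791

Summing Y*_{l m}(θ₁,φ₁)·Y_{l m}(θ₂,φ₂) over m ∈ [−3, 3]; prefactor 4π/(2·3+1) = 1.795196:
  m=-3: (0.002128, 0.071722) × (-0.000104, -0.000164) = (0.000012, -0.000008)  (running Σ = (0.000012, -0.000008))
  m=-2: (0.262624, -0.005195) × (0.004801, 0.003801) = (0.001281, 0.000973)  (running Σ = (0.001292, 0.000965))
  m=-1: (-0.004361, -0.440969) × (-0.093939, -0.032680) = (-0.014001, 0.041567)  (running Σ = (-0.012709, 0.042532))
  m=0: (-0.140726, -0.000000) × (0.732927, 0.000000) = (-0.103142, -0.000000)  (running Σ = (-0.115851, 0.042532))
  m=1: (0.004361, -0.440969) × (0.093939, -0.032680) = (-0.014001, -0.041567)  (running Σ = (-0.129852, 0.000965))
  m=2: (0.262624, 0.005195) × (0.004801, -0.003801) = (0.001281, -0.000973)  (running Σ = (-0.128572, -0.000008))
  m=3: (-0.002128, 0.071722) × (0.000104, -0.000164) = (0.000012, 0.000008)  (running Σ = (-0.128560, -0.000000))
Total Σ_m = (-0.128560, -0.000000). Multiply by 1.795196: (-0.230791, -0.000000). P_3(cos γ) = -0.230791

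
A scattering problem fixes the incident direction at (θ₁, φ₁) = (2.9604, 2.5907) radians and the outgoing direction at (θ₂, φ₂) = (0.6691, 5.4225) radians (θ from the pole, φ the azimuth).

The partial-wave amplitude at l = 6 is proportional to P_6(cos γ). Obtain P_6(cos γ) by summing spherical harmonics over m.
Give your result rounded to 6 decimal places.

-0.339205

Summing Y*_{l m}(θ₁,φ₁)·Y_{l m}(θ₂,φ₂) over m ∈ [−6, 6]; prefactor 4π/(2·6+1) = 0.966644:
  [-6]  conj(Y_{6,-6})(Ω₁) = -0.00002 + 0.00000j ; Y_{6,-6}(Ω₂) = 0.01201 - 0.02475j ; Δ = -0.00000 + 0.00000j
  [-5]  conj(Y_{6,-5})(Ω₁) = -0.00029 - 0.00012j ; Y_{6,-5}(Ω₂) = -0.04793 - 0.11059j ; Δ = 0.00000 + 0.00004j
  [-4]  conj(Y_{6,-4})(Ω₁) = -0.00215 - 0.00293j ; Y_{6,-4}(Ω₂) = -0.29091 - 0.09036j ; Δ = 0.00036 + 0.00104j
  [-3]  conj(Y_{6,-3})(Ω₁) = -0.00234 - 0.02856j ; Y_{6,-3}(Ω₂) = -0.38937 + 0.24386j ; Δ = 0.00788 + 0.01055j
  [-2]  conj(Y_{6,-2})(Ω₁) = 0.06920 - 0.13657j ; Y_{6,-2}(Ω₂) = -0.04544 + 0.29946j ; Δ = 0.03775 + 0.02693j
  [-1]  conj(Y_{6,-1})(Ω₁) = 0.42719 - 0.26244j ; Y_{6,-1}(Ω₂) = -0.12622 - 0.14681j ; Δ = -0.09245 - 0.02959j
  [+0]  conj(Y_{6,0})(Ω₁) = 0.69514 + 0.00000j ; Y_{6,0}(Ω₂) = -0.37115 + 0.00000j ; Δ = -0.25800 + 0.00000j
  [+1]  conj(Y_{6,1})(Ω₁) = -0.42719 - 0.26244j ; Y_{6,1}(Ω₂) = 0.12622 - 0.14681j ; Δ = -0.09245 + 0.02959j
  [+2]  conj(Y_{6,2})(Ω₁) = 0.06920 + 0.13657j ; Y_{6,2}(Ω₂) = -0.04544 - 0.29946j ; Δ = 0.03775 - 0.02693j
  [+3]  conj(Y_{6,3})(Ω₁) = 0.00234 - 0.02856j ; Y_{6,3}(Ω₂) = 0.38937 + 0.24386j ; Δ = 0.00788 - 0.01055j
  [+4]  conj(Y_{6,4})(Ω₁) = -0.00215 + 0.00293j ; Y_{6,4}(Ω₂) = -0.29091 + 0.09036j ; Δ = 0.00036 - 0.00104j
  [+5]  conj(Y_{6,5})(Ω₁) = 0.00029 - 0.00012j ; Y_{6,5}(Ω₂) = 0.04793 - 0.11059j ; Δ = 0.00000 - 0.00004j
  [+6]  conj(Y_{6,6})(Ω₁) = -0.00002 - 0.00000j ; Y_{6,6}(Ω₂) = 0.01201 + 0.02475j ; Δ = -0.00000 - 0.00000j
Total Σ_m = -0.35091 + 0.00000j. Multiply by 0.966644: -0.33920 + 0.00000j. P_6(cos γ) = -0.339205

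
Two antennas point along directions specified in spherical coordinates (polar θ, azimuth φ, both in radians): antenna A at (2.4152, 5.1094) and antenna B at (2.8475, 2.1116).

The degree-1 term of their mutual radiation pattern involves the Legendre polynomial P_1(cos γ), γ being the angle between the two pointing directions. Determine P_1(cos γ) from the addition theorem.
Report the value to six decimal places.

0.524939

Summing Y*_{l m}(θ₁,φ₁)·Y_{l m}(θ₂,φ₂) over m ∈ [−1, 1]; prefactor 4π/(2·1+1) = 4.188790:
  m=-1: 0.08873 - 0.21162j × -0.05156 - 0.08586j = -0.02274 + 0.00329j  (running Σ = -0.02274 + 0.00329j)
  m=0: -0.36527 + 0.00000j × -0.46762 + 0.00000j = 0.17081 + 0.00000j  (running Σ = 0.14806 + 0.00329j)
  m=1: -0.08873 - 0.21162j × 0.05156 - 0.08586j = -0.02274 - 0.00329j  (running Σ = 0.12532 + 0.00000j)
Total Σ_m = 0.12532 + 0.00000j. Multiply by 4.188790: 0.52494 + 0.00000j. P_1(cos γ) = 0.524939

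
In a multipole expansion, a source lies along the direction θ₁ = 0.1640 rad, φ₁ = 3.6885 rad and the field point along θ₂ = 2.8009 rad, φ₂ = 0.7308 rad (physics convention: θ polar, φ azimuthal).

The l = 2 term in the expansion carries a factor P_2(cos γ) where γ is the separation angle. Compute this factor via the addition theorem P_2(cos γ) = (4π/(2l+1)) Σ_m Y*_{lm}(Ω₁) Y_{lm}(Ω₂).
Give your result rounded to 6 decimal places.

Term-by-term m-sum for l=2 (normalisation 4π/5 = 2.513274):
  [-2]  conj(Y_{2,-2})(Ω₁) = (0.004727, 0.009147) ; Y_{2,-2}(Ω₂) = (0.004700, -0.042870) ; Δ = (0.000414, -0.000160)
  [-1]  conj(Y_{2,-1})(Ω₁) = (-0.106287, -0.064714) ; Y_{2,-1}(Ω₂) = (-0.181173, 0.162396) ; Δ = (0.029766, -0.005536)
  [+0]  conj(Y_{2,0})(Ω₁) = (0.605562, -0.000000) ; Y_{2,0}(Ω₂) = (0.525143, 0.000000) ; Δ = (0.318007, 0.000000)
  [+1]  conj(Y_{2,1})(Ω₁) = (0.106287, -0.064714) ; Y_{2,1}(Ω₂) = (0.181173, 0.162396) ; Δ = (0.029766, 0.005536)
  [+2]  conj(Y_{2,2})(Ω₁) = (0.004727, -0.009147) ; Y_{2,2}(Ω₂) = (0.004700, 0.042870) ; Δ = (0.000414, 0.000160)
Σ over m = (0.378367, -0.000000); ×(4π/5) → (0.950940, -0.000000). Real part: 0.950940

0.950940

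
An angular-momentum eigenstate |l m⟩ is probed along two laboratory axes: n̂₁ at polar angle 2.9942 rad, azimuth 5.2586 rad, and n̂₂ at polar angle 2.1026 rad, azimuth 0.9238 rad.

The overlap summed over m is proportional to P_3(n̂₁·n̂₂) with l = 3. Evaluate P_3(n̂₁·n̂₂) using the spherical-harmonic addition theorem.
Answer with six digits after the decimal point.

Term-by-term m-sum for l=3 (normalisation 4π/7 = 1.795196):
  m=-3: -0.001318-0.000090i × -0.249038-0.096648i = +0.000320+0.000150i  (running Σ = +0.000320+0.000150i)
  m=-2: +0.010037+0.019355i × +0.105208+0.370324i = -0.006112+0.005753i  (running Σ = -0.005792+0.005903i)
  m=-1: +0.095959-0.157852i × +0.047970-0.063496i = -0.005420-0.013665i  (running Σ = -0.011212-0.007762i)
  m=0: -0.698454-0.000000i × +0.324404+0.000000i = -0.226581-0.000000i  (running Σ = -0.237793-0.007762i)
  m=1: -0.095959-0.157852i × -0.047970-0.063496i = -0.005420+0.013665i  (running Σ = -0.243213+0.005903i)
  m=2: +0.010037-0.019355i × +0.105208-0.370324i = -0.006112-0.005753i  (running Σ = -0.249325+0.000150i)
  m=3: +0.001318-0.000090i × +0.249038-0.096648i = +0.000320-0.000150i  (running Σ = -0.249005+0.000000i)
Total Σ_m = -0.249005+0.000000i. Multiply by 1.795196: -0.447013+0.000000i. P_3(cos γ) = -0.447013

-0.447013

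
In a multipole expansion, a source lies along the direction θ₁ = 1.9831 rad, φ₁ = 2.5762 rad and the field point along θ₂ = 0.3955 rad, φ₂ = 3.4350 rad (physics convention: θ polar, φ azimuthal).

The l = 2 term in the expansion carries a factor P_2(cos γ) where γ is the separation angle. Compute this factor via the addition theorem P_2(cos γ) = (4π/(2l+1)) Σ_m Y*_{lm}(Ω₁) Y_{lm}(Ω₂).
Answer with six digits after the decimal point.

-0.470949

Expand P_2 via completeness: Σ_{m} conj(Y_{2,m}) at Ω₁ times Y_{2,m} at Ω₂ —
  m=-2: Y*=+0.138113-0.293362i  Y=+0.047744-0.031747i  product -0.002719-0.018391i
  m=-1: Y*=+0.239494-0.151956i  Y=-0.262925+0.079437i  product -0.050898+0.058978i
  m=+0: Y*=-0.163457-0.000000i  Y=+0.490340+0.000000i  product -0.080150-0.000000i
  m=+1: Y*=-0.239494-0.151956i  Y=+0.262925+0.079437i  product -0.050898-0.058978i
  m=+2: Y*=+0.138113+0.293362i  Y=+0.047744+0.031747i  product -0.002719+0.018391i
Σ over m = -0.187385+0.000000i; ×(4π/5) → -0.470949+0.000000i. Real part: -0.470949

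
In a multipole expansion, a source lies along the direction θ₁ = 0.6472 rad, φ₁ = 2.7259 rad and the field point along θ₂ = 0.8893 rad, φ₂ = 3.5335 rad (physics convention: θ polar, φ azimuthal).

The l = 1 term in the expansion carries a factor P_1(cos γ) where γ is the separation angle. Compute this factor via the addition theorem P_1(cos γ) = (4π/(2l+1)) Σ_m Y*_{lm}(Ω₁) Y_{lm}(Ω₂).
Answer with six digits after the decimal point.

0.826250

Addition theorem: P_1(cos γ) = (4π/3) Σ_m Y*_{lm}(Ω₁) Y_{lm}(Ω₂), m = −1…1:
  [-1]  conj(Y_{1,-1})(Ω₁) = -0.19058 + 0.08412j ; Y_{1,-1}(Ω₂) = -0.24798 + 0.10249j ; Δ = 0.03864 - 0.04039j
  [+0]  conj(Y_{1,0})(Ω₁) = 0.38979 + 0.00000j ; Y_{1,0}(Ω₂) = 0.30780 + 0.00000j ; Δ = 0.11998 + 0.00000j
  [+1]  conj(Y_{1,1})(Ω₁) = 0.19058 + 0.08412j ; Y_{1,1}(Ω₂) = 0.24798 + 0.10249j ; Δ = 0.03864 + 0.04039j
Total Σ_m = 0.19725 + 0.00000j. Multiply by 4.188790: 0.82625 + 0.00000j. P_1(cos γ) = 0.826250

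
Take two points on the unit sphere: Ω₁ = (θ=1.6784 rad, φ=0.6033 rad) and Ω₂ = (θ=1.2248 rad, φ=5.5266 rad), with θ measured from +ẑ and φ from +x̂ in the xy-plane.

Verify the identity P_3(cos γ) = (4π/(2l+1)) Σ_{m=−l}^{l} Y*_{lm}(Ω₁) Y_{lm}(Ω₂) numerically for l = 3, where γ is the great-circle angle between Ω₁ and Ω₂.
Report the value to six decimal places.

-0.228953

Expand P_3 via completeness: Σ_{m} conj(Y_{3,m}) at Ω₁ times Y_{3,m} at Ω₂ —
  m=-3: -0.09711 + 0.39836j × -0.22350 + 0.26591j = -0.08422 - 0.11485j  (running Σ = -0.08422 - 0.11485j)
  m=-2: -0.03864 - 0.10138j × 0.01767 + 0.30622j = 0.03036 - 0.01362j  (running Σ = -0.05386 - 0.12848j)
  m=-1: -0.24933 - 0.17179j × -0.09395 - 0.08868j = 0.00819 + 0.03825j  (running Σ = -0.04567 - 0.09023j)
  m=0: 0.11792 + 0.00000j × -0.30689 + 0.00000j = -0.03619 + 0.00000j  (running Σ = -0.08186 - 0.09023j)
  m=1: 0.24933 - 0.17179j × 0.09395 - 0.08868j = 0.00819 - 0.03825j  (running Σ = -0.07367 - 0.12848j)
  m=2: -0.03864 + 0.10138j × 0.01767 - 0.30622j = 0.03036 + 0.01362j  (running Σ = -0.04331 - 0.11485j)
  m=3: 0.09711 + 0.39836j × 0.22350 + 0.26591j = -0.08422 + 0.11485j  (running Σ = -0.12754 + 0.00000j)
Total Σ_m = -0.12754 + 0.00000j. Multiply by 1.795196: -0.22895 + 0.00000j. P_3(cos γ) = -0.228953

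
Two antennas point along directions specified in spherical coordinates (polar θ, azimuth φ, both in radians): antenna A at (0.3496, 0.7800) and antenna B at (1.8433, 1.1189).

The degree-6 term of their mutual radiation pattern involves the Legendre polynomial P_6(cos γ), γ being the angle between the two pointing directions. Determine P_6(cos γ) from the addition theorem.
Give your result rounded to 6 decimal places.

Summing Y*_{l m}(θ₁,φ₁)·Y_{l m}(θ₂,φ₂) over m ∈ [−6, 6]; prefactor 4π/(2·6+1) = 0.966644:
  term(m=-6) = -0.000134-0.000269i   from Y*(Ω₁)=-0.000025-0.000780i, Y(Ω₂)=+0.350393-0.160789i
  term(m=-5) = +0.000341+0.002745i   from Y*(Ω₁)=-0.005381-0.005098i, Y(Ω₂)=-0.288150-0.237184i
  term(m=-4) = -0.000570+0.002606i   from Y*(Ω₁)=-0.042761+0.000923i, Y(Ω₂)=+0.014631-0.060628i
  term(m=-3) = +0.029958-0.048417i   from Y*(Ω₁)=-0.114771+0.118550i, Y(Ω₂)=-0.337104+0.073653i
  term(m=-2) = -0.012722+0.010242i   from Y*(Ω₁)=+0.004465+0.413526i, Y(Ω₂)=+0.024432+0.031029i
  term(m=-1) = -0.169467+0.059737i   from Y*(Ω₁)=+0.398736+0.394454i, Y(Ω₂)=-0.139896+0.288210i
  term(m=+0) = +0.004711+0.000000i   from Y*(Ω₁)=+0.071190-0.000000i, Y(Ω₂)=+0.066171+0.000000i
  term(m=+1) = -0.169467-0.059737i   from Y*(Ω₁)=-0.398736+0.394454i, Y(Ω₂)=+0.139896+0.288210i
  term(m=+2) = -0.012722-0.010242i   from Y*(Ω₁)=+0.004465-0.413526i, Y(Ω₂)=+0.024432-0.031029i
  term(m=+3) = +0.029958+0.048417i   from Y*(Ω₁)=+0.114771+0.118550i, Y(Ω₂)=+0.337104+0.073653i
  term(m=+4) = -0.000570-0.002606i   from Y*(Ω₁)=-0.042761-0.000923i, Y(Ω₂)=+0.014631+0.060628i
  term(m=+5) = +0.000341-0.002745i   from Y*(Ω₁)=+0.005381-0.005098i, Y(Ω₂)=+0.288150-0.237184i
  term(m=+6) = -0.000134+0.000269i   from Y*(Ω₁)=-0.000025+0.000780i, Y(Ω₂)=+0.350393+0.160789i
Accumulated sum -0.300477+0.000000i; after 4π/(2l+1) scaling, -0.290454+0.000000i ⇒ P_6 = -0.290454

-0.290454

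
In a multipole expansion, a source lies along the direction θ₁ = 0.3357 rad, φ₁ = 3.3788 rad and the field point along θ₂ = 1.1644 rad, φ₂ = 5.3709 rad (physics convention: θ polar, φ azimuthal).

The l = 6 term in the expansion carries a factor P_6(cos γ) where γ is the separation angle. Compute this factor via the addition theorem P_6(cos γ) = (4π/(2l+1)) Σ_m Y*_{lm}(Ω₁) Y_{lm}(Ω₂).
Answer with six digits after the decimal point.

0.023184

Summing Y*_{l m}(θ₁,φ₁)·Y_{l m}(θ₂,φ₂) over m ∈ [−6, 6]; prefactor 4π/(2·6+1) = 0.966644:
  m=-6: 0.00009 + 0.00061j × 0.20018 - 0.21006j = 0.00015 + 0.00010j  (running Σ = 0.00015 + 0.00010j)
  m=-5: -0.00230 - 0.00568j × -0.06505 - 0.42765j = -0.00228 + 0.00135j  (running Σ = -0.00213 + 0.00146j)
  m=-4: 0.02156 + 0.03007j × -0.15957 - 0.08875j = -0.00077 - 0.00671j  (running Σ = -0.00291 - 0.00526j)
  m=-3: -0.11333 - 0.09773j × 0.23500 - 0.10067j = -0.03647 - 0.01156j  (running Σ = -0.03938 - 0.01681j)
  m=-2: 0.35151 + 0.18051j × 0.06947 - 0.26785j = 0.07277 - 0.08161j  (running Σ = 0.03339 - 0.09842j)
  m=-1: -0.55822 - 0.13495j × 0.10233 + 0.13226j = -0.03928 - 0.08764j  (running Σ = -0.00589 - 0.18606j)
  m=0: 0.12234 + 0.00000j × 0.29225 + 0.00000j = 0.03575 + 0.00000j  (running Σ = 0.02987 - 0.18606j)
  m=1: 0.55822 - 0.13495j × -0.10233 + 0.13226j = -0.03928 + 0.08764j  (running Σ = -0.00941 - 0.09842j)
  m=2: 0.35151 - 0.18051j × 0.06947 + 0.26785j = 0.07277 + 0.08161j  (running Σ = 0.06336 - 0.01681j)
  m=3: 0.11333 - 0.09773j × -0.23500 - 0.10067j = -0.03647 + 0.01156j  (running Σ = 0.02689 - 0.00526j)
  m=4: 0.02156 - 0.03007j × -0.15957 + 0.08875j = -0.00077 + 0.00671j  (running Σ = 0.02612 + 0.00146j)
  m=5: 0.00230 - 0.00568j × 0.06505 - 0.42765j = -0.00228 - 0.00135j  (running Σ = 0.02384 + 0.00010j)
  m=6: 0.00009 - 0.00061j × 0.20018 + 0.21006j = 0.00015 - 0.00010j  (running Σ = 0.02398 + 0.00000j)
Accumulated sum 0.02398 + 0.00000j; after 4π/(2l+1) scaling, 0.02318 + 0.00000j ⇒ P_6 = 0.023184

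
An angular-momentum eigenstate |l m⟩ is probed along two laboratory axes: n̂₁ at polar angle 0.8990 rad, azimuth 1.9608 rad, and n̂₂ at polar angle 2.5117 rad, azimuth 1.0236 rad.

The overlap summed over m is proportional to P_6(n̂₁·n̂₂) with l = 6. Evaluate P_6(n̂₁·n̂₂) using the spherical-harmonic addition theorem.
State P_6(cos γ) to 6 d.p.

-0.018339

Summing Y*_{l m}(θ₁,φ₁)·Y_{l m}(θ₂,φ₂) over m ∈ [−6, 6]; prefactor 4π/(2·6+1) = 0.966644:
  m=-6: Y*=+0.077261-0.079801i  Y=+0.019980+0.002848i  product +0.001771-0.001374i
  m=-5: Y*=-0.284225-0.113267i  Y=-0.037844-0.088128i  product +0.000774+0.029335i
  m=-4: Y*=+0.004708+0.436650i  Y=-0.153893+0.216483i  product -0.095252-0.066178i
  m=-3: Y*=+0.225733-0.095647i  Y=+0.448938+0.031835i  product +0.104385-0.035754i
  m=-2: Y*=+0.144798+0.143246i  Y=-0.171947-0.333199i  product +0.022832-0.072877i
  m=-1: Y*=+0.127370-0.309858i  Y=+0.052890-0.086811i  product -0.020162-0.027445i
  m=+0: Y*=+0.116560-0.000000i  Y=-0.408949+0.000000i  product -0.047667+0.000000i
  m=+1: Y*=-0.127370-0.309858i  Y=-0.052890-0.086811i  product -0.020162+0.027445i
  m=+2: Y*=+0.144798-0.143246i  Y=-0.171947+0.333199i  product +0.022832+0.072877i
  m=+3: Y*=-0.225733-0.095647i  Y=-0.448938+0.031835i  product +0.104385+0.035754i
  m=+4: Y*=+0.004708-0.436650i  Y=-0.153893-0.216483i  product -0.095252+0.066178i
  m=+5: Y*=+0.284225-0.113267i  Y=+0.037844-0.088128i  product +0.000774-0.029335i
  m=+6: Y*=+0.077261+0.079801i  Y=+0.019980-0.002848i  product +0.001771+0.001374i
Σ over m = -0.018972-0.000000i; ×(4π/13) → -0.018339-0.000000i. Real part: -0.018339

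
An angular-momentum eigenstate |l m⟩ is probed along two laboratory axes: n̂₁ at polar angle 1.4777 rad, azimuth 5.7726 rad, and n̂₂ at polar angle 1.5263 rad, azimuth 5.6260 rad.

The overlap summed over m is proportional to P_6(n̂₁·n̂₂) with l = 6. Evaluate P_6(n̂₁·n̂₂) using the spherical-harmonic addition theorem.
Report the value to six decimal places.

0.765544

Summing Y*_{l m}(θ₁,φ₁)·Y_{l m}(θ₂,φ₂) over m ∈ [−6, 6]; prefactor 4π/(2·6+1) = 0.966644:
  [-6]  conj(Y_{6,-6})(Ω₁) = -0.469234-0.036713i ; Y_{6,-6}(Ω₂) = -0.334050-0.344998i ; Δ = +0.144082+0.174149i
  [-5]  conj(Y_{6,-5})(Ω₁) = -0.126605-0.084525i ; Y_{6,-5}(Ω₂) = -0.073300-0.010654i ; Δ = +0.008380+0.007545i
  [-4]  conj(Y_{6,-4})(Ω₁) = +0.144142+0.282680i ; Y_{6,-4}(Ω₂) = +0.302912-0.170573i ; Δ = +0.091880+0.061041i
  [-3]  conj(Y_{6,-3})(Ω₁) = -0.006777+0.173499i ; Y_{6,-3}(Ω₂) = +0.033565-0.079221i ; Δ = +0.013517+0.006360i
  [-2]  conj(Y_{6,-2})(Ω₁) = +0.142842-0.233177i ; Y_{6,-2}(Ω₂) = +0.079515+0.303265i ; Δ = +0.082073+0.024778i
  [-1]  conj(Y_{6,-1})(Ω₁) = +0.157801-0.088388i ; Y_{6,-1}(Ω₂) = +0.071612+0.055256i ; Δ = +0.016184+0.002390i
  [+0]  conj(Y_{6,0})(Ω₁) = -0.261649-0.000000i ; Y_{6,0}(Ω₂) = -0.304717+0.000000i ; Δ = +0.079729+0.000000i
  [+1]  conj(Y_{6,1})(Ω₁) = -0.157801-0.088388i ; Y_{6,1}(Ω₂) = -0.071612+0.055256i ; Δ = +0.016184-0.002390i
  [+2]  conj(Y_{6,2})(Ω₁) = +0.142842+0.233177i ; Y_{6,2}(Ω₂) = +0.079515-0.303265i ; Δ = +0.082073-0.024778i
  [+3]  conj(Y_{6,3})(Ω₁) = +0.006777+0.173499i ; Y_{6,3}(Ω₂) = -0.033565-0.079221i ; Δ = +0.013517-0.006360i
  [+4]  conj(Y_{6,4})(Ω₁) = +0.144142-0.282680i ; Y_{6,4}(Ω₂) = +0.302912+0.170573i ; Δ = +0.091880-0.061041i
  [+5]  conj(Y_{6,5})(Ω₁) = +0.126605-0.084525i ; Y_{6,5}(Ω₂) = +0.073300-0.010654i ; Δ = +0.008380-0.007545i
  [+6]  conj(Y_{6,6})(Ω₁) = -0.469234+0.036713i ; Y_{6,6}(Ω₂) = -0.334050+0.344998i ; Δ = +0.144082-0.174149i
Accumulated sum +0.791960-0.000000i; after 4π/(2l+1) scaling, +0.765544-0.000000i ⇒ P_6 = 0.765544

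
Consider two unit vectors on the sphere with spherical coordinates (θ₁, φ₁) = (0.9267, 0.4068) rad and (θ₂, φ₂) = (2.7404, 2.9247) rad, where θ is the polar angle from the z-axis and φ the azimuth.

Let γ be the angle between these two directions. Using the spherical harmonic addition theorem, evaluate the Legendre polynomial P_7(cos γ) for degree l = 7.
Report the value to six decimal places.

0.263645

Addition theorem: P_7(cos γ) = (4π/15) Σ_m Y*_{lm}(Ω₁) Y_{lm}(Ω₂), m = −7…7:
  [-7]  conj(Y_{7,-7})(Ω₁) = -0.10005 + 0.03029j ; Y_{7,-7}(Ω₂) = -0.00004 - 0.00069j ; Δ = 0.00002 + 0.00007j
  [-6]  conj(Y_{7,-6})(Ω₁) = -0.22450 + 0.18940j ; Y_{7,-6}(Ω₂) = -0.00163 - 0.00589j ; Δ = 0.00148 + 0.00101j
  [-5]  conj(Y_{7,-5})(Ω₁) = -0.19766 + 0.39576j ; Y_{7,-5}(Ω₂) = -0.01560 - 0.02951j ; Δ = 0.01476 - 0.00034j
  [-4]  conj(Y_{7,-4})(Ω₁) = -0.01714 + 0.30355j ; Y_{7,-4}(Ω₂) = -0.08146 - 0.09609j ; Δ = 0.03056 - 0.02308j
  [-3]  conj(Y_{7,-3})(Ω₁) = -0.04284 - 0.11721j ; Y_{7,-3}(Ω₂) = -0.26095 - 0.19865j ; Δ = -0.01211 + 0.03909j
  [-2]  conj(Y_{7,-2})(Ω₁) = -0.25052 - 0.26507j ; Y_{7,-2}(Ω₂) = -0.48803 - 0.22606j ; Δ = 0.06234 + 0.18599j
  [-1]  conj(Y_{7,-1})(Ω₁) = -0.02663 - 0.01147j ; Y_{7,-1}(Ω₂) = -0.36580 - 0.08061j ; Δ = 0.00882 + 0.00634j
  [+0]  conj(Y_{7,0})(Ω₁) = 0.35233 + 0.00000j ; Y_{7,0}(Ω₂) = 0.29215 + 0.00000j ; Δ = 0.10293 + 0.00000j
  [+1]  conj(Y_{7,1})(Ω₁) = 0.02663 - 0.01147j ; Y_{7,1}(Ω₂) = 0.36580 - 0.08061j ; Δ = 0.00882 - 0.00634j
  [+2]  conj(Y_{7,2})(Ω₁) = -0.25052 + 0.26507j ; Y_{7,2}(Ω₂) = -0.48803 + 0.22606j ; Δ = 0.06234 - 0.18599j
  [+3]  conj(Y_{7,3})(Ω₁) = 0.04284 - 0.11721j ; Y_{7,3}(Ω₂) = 0.26095 - 0.19865j ; Δ = -0.01211 - 0.03909j
  [+4]  conj(Y_{7,4})(Ω₁) = -0.01714 - 0.30355j ; Y_{7,4}(Ω₂) = -0.08146 + 0.09609j ; Δ = 0.03056 + 0.02308j
  [+5]  conj(Y_{7,5})(Ω₁) = 0.19766 + 0.39576j ; Y_{7,5}(Ω₂) = 0.01560 - 0.02951j ; Δ = 0.01476 + 0.00034j
  [+6]  conj(Y_{7,6})(Ω₁) = -0.22450 - 0.18940j ; Y_{7,6}(Ω₂) = -0.00163 + 0.00589j ; Δ = 0.00148 - 0.00101j
  [+7]  conj(Y_{7,7})(Ω₁) = 0.10005 + 0.03029j ; Y_{7,7}(Ω₂) = 0.00004 - 0.00069j ; Δ = 0.00002 - 0.00007j
Accumulated sum 0.31470 + 0.00000j; after 4π/(2l+1) scaling, 0.26365 + 0.00000j ⇒ P_7 = 0.263645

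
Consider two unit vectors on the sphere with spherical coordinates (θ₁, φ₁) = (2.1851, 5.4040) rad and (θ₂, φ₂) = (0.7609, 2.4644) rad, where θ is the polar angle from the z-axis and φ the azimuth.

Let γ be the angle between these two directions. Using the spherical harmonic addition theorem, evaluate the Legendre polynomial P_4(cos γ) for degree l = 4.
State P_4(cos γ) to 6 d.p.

0.715229

Term-by-term m-sum for l=4 (normalisation 4π/9 = 1.396263):
  term(m=-4) = (0.013644, -0.014274)   from Y*(Ω₁)=(-0.183612, 0.072306), Y(Ω₂)=(-0.090835, 0.041969)
  term(m=-3) = (0.096182, -0.066649)   from Y*(Ω₁)=(0.344729, 0.190137), Y(Ω₂)=(0.132165, -0.266235)
  term(m=-2) = (0.115703, -0.049463)   from Y*(Ω₁)=(-0.055218, -0.290921), Y(Ω₂)=(0.091246, 0.415030)
  term(m=-1) = (-0.023354, 0.004783)   from Y*(Ω₁)=(0.095847, -0.115750), Y(Ω₂)=(-0.123625, -0.099398)
  term(m=+0) = (0.107897, 0.000000)   from Y*(Ω₁)=(-0.328324, -0.000000), Y(Ω₂)=(-0.328630, 0.000000)
  term(m=+1) = (-0.023354, -0.004783)   from Y*(Ω₁)=(-0.095847, -0.115750), Y(Ω₂)=(0.123625, -0.099398)
  term(m=+2) = (0.115703, 0.049463)   from Y*(Ω₁)=(-0.055218, 0.290921), Y(Ω₂)=(0.091246, -0.415030)
  term(m=+3) = (0.096182, 0.066649)   from Y*(Ω₁)=(-0.344729, 0.190137), Y(Ω₂)=(-0.132165, -0.266235)
  term(m=+4) = (0.013644, 0.014274)   from Y*(Ω₁)=(-0.183612, -0.072306), Y(Ω₂)=(-0.090835, -0.041969)
Accumulated sum (0.512245, 0.000000); after 4π/(2l+1) scaling, (0.715229, 0.000000) ⇒ P_4 = 0.715229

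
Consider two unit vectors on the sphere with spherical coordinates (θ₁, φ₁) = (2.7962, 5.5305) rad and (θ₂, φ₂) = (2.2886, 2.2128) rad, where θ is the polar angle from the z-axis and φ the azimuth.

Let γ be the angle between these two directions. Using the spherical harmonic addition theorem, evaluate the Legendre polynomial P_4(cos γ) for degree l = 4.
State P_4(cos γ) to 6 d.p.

Addition theorem: P_4(cos γ) = (4π/9) Σ_m Y*_{lm}(Ω₁) Y_{lm}(Ω₂), m = −4…4:
  m=-4: (-0.005765, -0.000759) × (-0.119665, -0.077307) = (0.000631, 0.000536)  (running Σ = (0.000631, 0.000536))
  m=-3: (0.028998, 0.035331) × (-0.329887, 0.122371) = (-0.013889, -0.008107)  (running Σ = (-0.013258, -0.007570))
  m=-2: (0.013030, -0.198878) × (-0.108900, 0.369253) = (0.072017, 0.026469)  (running Σ = (0.058759, 0.018899))
  m=-1: (-0.351731, 0.329440) × (0.003969, 0.005308) = (-0.003145, -0.000560)  (running Σ = (0.055614, 0.018339))
  m=0: (0.409897, -0.000000) × (-0.362633, 0.000000) = (-0.148642, 0.000000)  (running Σ = (-0.093028, 0.018339))
  m=1: (0.351731, 0.329440) × (-0.003969, 0.005308) = (-0.003145, 0.000560)  (running Σ = (-0.096173, 0.018899))
  m=2: (0.013030, 0.198878) × (-0.108900, -0.369253) = (0.072017, -0.026469)  (running Σ = (-0.024155, -0.007570))
  m=3: (-0.028998, 0.035331) × (0.329887, 0.122371) = (-0.013889, 0.008107)  (running Σ = (-0.038045, 0.000536))
  m=4: (-0.005765, 0.000759) × (-0.119665, 0.077307) = (0.000631, -0.000536)  (running Σ = (-0.037413, 0.000000))
Σ over m = (-0.037413, 0.000000); ×(4π/9) → (-0.052239, 0.000000). Real part: -0.052239

-0.052239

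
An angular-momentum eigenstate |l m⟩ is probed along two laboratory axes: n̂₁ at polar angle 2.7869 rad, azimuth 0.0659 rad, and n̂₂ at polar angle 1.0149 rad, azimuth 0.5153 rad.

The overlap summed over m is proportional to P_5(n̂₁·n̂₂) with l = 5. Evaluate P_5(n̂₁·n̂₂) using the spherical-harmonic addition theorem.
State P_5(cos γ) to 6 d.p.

-0.329341

Expand P_5 via completeness: Σ_{m} conj(Y_{5,m}) at Ω₁ times Y_{5,m} at Ω₂ —
  m=-5: Y*=+0.002219+0.000759i  Y=-0.173338-0.109908i  product -0.000301-0.000375i
  m=-4: Y*=-0.019333-0.005218i  Y=-0.189908-0.355695i  product +0.001816+0.007867i
  m=-3: Y*=+0.098252+0.019682i  Y=+0.007950-0.319262i  product +0.007065-0.031212i
  m=-2: Y*=-0.311303-0.041269i  Y=-0.054621+0.091081i  product +0.020763-0.026100i
  m=-1: Y*=+0.546996+0.036099i  Y=-0.300675+0.170284i  product -0.170615+0.082290i
  m=+0: Y*=-0.237100-0.000000i  Y=+0.024216+0.000000i  product -0.005742-0.000000i
  m=+1: Y*=-0.546996+0.036099i  Y=+0.300675+0.170284i  product -0.170615-0.082290i
  m=+2: Y*=-0.311303+0.041269i  Y=-0.054621-0.091081i  product +0.020763+0.026100i
  m=+3: Y*=-0.098252+0.019682i  Y=-0.007950-0.319262i  product +0.007065+0.031212i
  m=+4: Y*=-0.019333+0.005218i  Y=-0.189908+0.355695i  product +0.001816-0.007867i
  m=+5: Y*=-0.002219+0.000759i  Y=+0.173338-0.109908i  product -0.000301+0.000375i
Accumulated sum -0.288289-0.000000i; after 4π/(2l+1) scaling, -0.329341-0.000000i ⇒ P_5 = -0.329341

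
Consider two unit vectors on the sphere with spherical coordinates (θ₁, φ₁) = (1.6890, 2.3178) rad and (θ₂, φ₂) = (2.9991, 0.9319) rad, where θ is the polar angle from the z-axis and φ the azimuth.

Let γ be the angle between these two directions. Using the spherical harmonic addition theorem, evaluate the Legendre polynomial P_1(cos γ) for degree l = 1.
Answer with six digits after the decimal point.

0.142659

Term-by-term m-sum for l=1 (normalisation 4π/3 = 4.188790):
  term(m=-1) = 0.00309 + 0.01655j   from Y*(Ω₁)=-0.23311 + 0.25173j, Y(Ω₂)=0.02926 - 0.03939j
  term(m=+0) = 0.02787 + 0.00000j   from Y*(Ω₁)=-0.05762 + 0.00000j, Y(Ω₂)=-0.48365 + 0.00000j
  term(m=+1) = 0.00309 - 0.01655j   from Y*(Ω₁)=0.23311 + 0.25173j, Y(Ω₂)=-0.02926 - 0.03939j
Accumulated sum 0.03406 + 0.00000j; after 4π/(2l+1) scaling, 0.14266 + 0.00000j ⇒ P_1 = 0.142659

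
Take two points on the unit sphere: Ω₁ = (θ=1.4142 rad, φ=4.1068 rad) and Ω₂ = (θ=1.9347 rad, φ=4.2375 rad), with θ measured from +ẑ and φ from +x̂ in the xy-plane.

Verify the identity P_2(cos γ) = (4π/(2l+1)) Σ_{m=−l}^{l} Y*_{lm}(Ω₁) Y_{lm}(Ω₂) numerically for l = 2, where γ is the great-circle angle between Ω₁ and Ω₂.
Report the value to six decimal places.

0.608620

Term-by-term m-sum for l=2 (normalisation 4π/5 = 2.513274):
  term(m=-2) = (0.122817, -0.032856)   from Y*(Ω₁)=(-0.132630, 0.352771), Y(Ω₂)=(-0.196286, -0.274354)
  term(m=-1) = (-0.030320, 0.003986)   from Y*(Ω₁)=(-0.067746, -0.097846), Y(Ω₂)=(0.117494, -0.228528)
  term(m=+0) = (0.057168, 0.000000)   from Y*(Ω₁)=(-0.292378, -0.000000), Y(Ω₂)=(-0.195528, 0.000000)
  term(m=+1) = (-0.030320, -0.003986)   from Y*(Ω₁)=(0.067746, -0.097846), Y(Ω₂)=(-0.117494, -0.228528)
  term(m=+2) = (0.122817, 0.032856)   from Y*(Ω₁)=(-0.132630, -0.352771), Y(Ω₂)=(-0.196286, 0.274354)
Accumulated sum (0.242162, 0.000000); after 4π/(2l+1) scaling, (0.608620, 0.000000) ⇒ P_2 = 0.608620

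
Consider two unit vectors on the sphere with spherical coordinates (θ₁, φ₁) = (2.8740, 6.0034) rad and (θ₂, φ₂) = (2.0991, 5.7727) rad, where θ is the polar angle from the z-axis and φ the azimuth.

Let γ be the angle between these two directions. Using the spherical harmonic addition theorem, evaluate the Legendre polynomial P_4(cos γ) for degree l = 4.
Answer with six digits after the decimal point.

-0.405054

Expand P_4 via completeness: Σ_{m} conj(Y_{4,m}) at Ω₁ times Y_{4,m} at Ω₂ —
  term(m=-4) = (0.000321, 0.000425)   from Y*(Ω₁)=(0.000944, -0.001946), Y(Ω₂)=(-0.111761, 0.219394)
  term(m=-3) = (0.006983, 0.005788)   from Y*(Ω₁)=(-0.014905, 0.016607), Y(Ω₂)=(-0.015986, -0.406142)
  term(m=-2) = (0.022420, 0.011147)   from Y*(Ω₁)=(0.109223, -0.068412), Y(Ω₂)=(0.101519, 0.165647)
  term(m=-1) = (-0.103714, -0.024361)   from Y*(Ω₁)=(-0.407042, 0.116952), Y(Ω₂)=(0.219484, 0.122910)
  term(m=+0) = (-0.142120, 0.000000)   from Y*(Ω₁)=(0.568550, -0.000000), Y(Ω₂)=(-0.249970, 0.000000)
  term(m=+1) = (-0.103714, 0.024361)   from Y*(Ω₁)=(0.407042, 0.116952), Y(Ω₂)=(-0.219484, 0.122910)
  term(m=+2) = (0.022420, -0.011147)   from Y*(Ω₁)=(0.109223, 0.068412), Y(Ω₂)=(0.101519, -0.165647)
  term(m=+3) = (0.006983, -0.005788)   from Y*(Ω₁)=(0.014905, 0.016607), Y(Ω₂)=(0.015986, -0.406142)
  term(m=+4) = (0.000321, -0.000425)   from Y*(Ω₁)=(0.000944, 0.001946), Y(Ω₂)=(-0.111761, -0.219394)
Σ over m = (-0.290099, 0.000000); ×(4π/9) → (-0.405054, 0.000000). Real part: -0.405054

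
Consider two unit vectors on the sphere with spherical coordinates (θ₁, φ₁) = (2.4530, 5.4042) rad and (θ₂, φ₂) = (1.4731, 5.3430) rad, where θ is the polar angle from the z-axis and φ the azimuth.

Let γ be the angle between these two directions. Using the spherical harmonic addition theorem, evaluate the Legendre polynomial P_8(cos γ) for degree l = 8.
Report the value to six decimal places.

0.090843

Summing Y*_{l m}(θ₁,φ₁)·Y_{l m}(θ₂,φ₂) over m ∈ [−8, 8]; prefactor 4π/(2·8+1) = 0.739198:
  term(m=-8) = (0.005999, 0.003197)   from Y*(Ω₁)=(0.010039, -0.009328), Y(Ω₂)=(0.161927, 0.468920)
  term(m=-7) = (-0.011783, -0.005381)   from Y*(Ω₁)=(-0.066040, -0.008653), Y(Ω₂)=(0.185906, 0.057123)
  term(m=-6) = (-0.057613, -0.022161)   from Y*(Ω₁)=(0.104821, 0.166627), Y(Ω₂)=(-0.251127, 0.187786)
  term(m=-5) = (0.081576, 0.025772)   from Y*(Ω₁)=(0.120687, -0.367303), Y(Ω₂)=(0.002536, 0.221261)
  term(m=-4) = (0.115904, 0.028954)   from Y*(Ω₁)=(-0.441695, 0.173531), Y(Ω₂)=(-0.205010, -0.146095)
  term(m=-3) = (-0.053626, -0.009958)   from Y*(Ω₁)=(0.206256, 0.113923), Y(Ω₂)=(-0.219651, 0.073043)
  term(m=-2) = (0.053410, 0.006570)   from Y*(Ω₁)=(0.044850, 0.236810), Y(Ω₂)=(0.068020, -0.212655)
  term(m=-1) = (-0.086593, -0.005306)   from Y*(Ω₁)=(0.235278, -0.284019), Y(Ω₂)=(-0.138700, -0.189986)
  term(m=+0) = (0.028346, 0.000000)   from Y*(Ω₁)=(0.132020, -0.000000), Y(Ω₂)=(0.214712, 0.000000)
  term(m=+1) = (-0.086593, 0.005306)   from Y*(Ω₁)=(-0.235278, -0.284019), Y(Ω₂)=(0.138700, -0.189986)
  term(m=+2) = (0.053410, -0.006570)   from Y*(Ω₁)=(0.044850, -0.236810), Y(Ω₂)=(0.068020, 0.212655)
  term(m=+3) = (-0.053626, 0.009958)   from Y*(Ω₁)=(-0.206256, 0.113923), Y(Ω₂)=(0.219651, 0.073043)
  term(m=+4) = (0.115904, -0.028954)   from Y*(Ω₁)=(-0.441695, -0.173531), Y(Ω₂)=(-0.205010, 0.146095)
  term(m=+5) = (0.081576, -0.025772)   from Y*(Ω₁)=(-0.120687, -0.367303), Y(Ω₂)=(-0.002536, 0.221261)
  term(m=+6) = (-0.057613, 0.022161)   from Y*(Ω₁)=(0.104821, -0.166627), Y(Ω₂)=(-0.251127, -0.187786)
  term(m=+7) = (-0.011783, 0.005381)   from Y*(Ω₁)=(0.066040, -0.008653), Y(Ω₂)=(-0.185906, 0.057123)
  term(m=+8) = (0.005999, -0.003197)   from Y*(Ω₁)=(0.010039, 0.009328), Y(Ω₂)=(0.161927, -0.468920)
Σ over m = (0.122894, -0.000000); ×(4π/17) → (0.090843, -0.000000). Real part: 0.090843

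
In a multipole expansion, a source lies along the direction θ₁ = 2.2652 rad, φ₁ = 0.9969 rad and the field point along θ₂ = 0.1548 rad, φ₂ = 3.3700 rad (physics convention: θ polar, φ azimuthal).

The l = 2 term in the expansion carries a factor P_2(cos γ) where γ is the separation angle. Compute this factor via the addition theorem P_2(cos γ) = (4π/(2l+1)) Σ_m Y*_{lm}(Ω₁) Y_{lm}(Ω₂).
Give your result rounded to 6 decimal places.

0.272117

Term-by-term m-sum for l=2 (normalisation 4π/5 = 2.513274):
  term(m=-2) = (0.000071, 0.002093)   from Y*(Ω₁)=(-0.093632, 0.207988), Y(Ω₂)=(0.008241, -0.004050)
  term(m=-1) = (0.032144, 0.031075)   from Y*(Ω₁)=(-0.206248, -0.319033), Y(Ω₂)=(-0.114633, 0.026648)
  term(m=+0) = (0.043842, 0.000000)   from Y*(Ω₁)=(0.072074, -0.000000), Y(Ω₂)=(0.608290, 0.000000)
  term(m=+1) = (0.032144, -0.031075)   from Y*(Ω₁)=(0.206248, -0.319033), Y(Ω₂)=(0.114633, 0.026648)
  term(m=+2) = (0.000071, -0.002093)   from Y*(Ω₁)=(-0.093632, -0.207988), Y(Ω₂)=(0.008241, 0.004050)
Total Σ_m = (0.108272, -0.000000). Multiply by 2.513274: (0.272117, -0.000000). P_2(cos γ) = 0.272117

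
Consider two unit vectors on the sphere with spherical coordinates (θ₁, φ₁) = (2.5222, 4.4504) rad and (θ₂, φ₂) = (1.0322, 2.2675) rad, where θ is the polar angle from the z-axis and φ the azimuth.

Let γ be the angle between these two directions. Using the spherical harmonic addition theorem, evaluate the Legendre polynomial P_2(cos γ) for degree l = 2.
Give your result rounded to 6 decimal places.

Term-by-term m-sum for l=2 (normalisation 4π/5 = 2.513274):
  m=-2: (-0.112719, 0.065135) × (-0.050229, 0.280179) = (-0.012588, -0.034853)  (running Σ = (-0.012588, -0.034853))
  m=-1: (0.094582, 0.352718) × (-0.218282, -0.260894) = (0.071376, -0.101668)  (running Σ = (0.058789, -0.136521))
  m=0: (0.311896, -0.000000) × (-0.066454, 0.000000) = (-0.020727, 0.000000)  (running Σ = (0.038062, -0.136521))
  m=1: (-0.094582, 0.352718) × (0.218282, -0.260894) = (0.071376, 0.101668)  (running Σ = (0.109438, -0.034853))
  m=2: (-0.112719, -0.065135) × (-0.050229, -0.280179) = (-0.012588, 0.034853)  (running Σ = (0.096850, 0.000000))
Σ over m = (0.096850, 0.000000); ×(4π/5) → (0.243411, 0.000000). Real part: 0.243411

0.243411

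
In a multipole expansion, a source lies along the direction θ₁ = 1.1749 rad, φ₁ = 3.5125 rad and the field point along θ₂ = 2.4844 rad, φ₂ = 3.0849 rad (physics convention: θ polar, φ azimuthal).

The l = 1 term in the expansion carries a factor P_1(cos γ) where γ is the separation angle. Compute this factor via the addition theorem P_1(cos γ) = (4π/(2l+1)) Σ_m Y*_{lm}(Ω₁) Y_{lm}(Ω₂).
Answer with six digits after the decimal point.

0.207585

Term-by-term m-sum for l=1 (normalisation 4π/3 = 4.188790):
  [-1]  conj(Y_{1,-1})(Ω₁) = -0.297094-0.115542i ; Y_{1,-1}(Ω₂) = -0.210722-0.011959i ; Δ = +0.061222+0.027900i
  [+0]  conj(Y_{1,0})(Ω₁) = +0.188422-0.000000i ; Y_{1,0}(Ω₂) = -0.386832+0.000000i ; Δ = -0.072888+0.000000i
  [+1]  conj(Y_{1,1})(Ω₁) = +0.297094-0.115542i ; Y_{1,1}(Ω₂) = +0.210722-0.011959i ; Δ = +0.061222-0.027900i
Accumulated sum +0.049557+0.000000i; after 4π/(2l+1) scaling, +0.207585+0.000000i ⇒ P_1 = 0.207585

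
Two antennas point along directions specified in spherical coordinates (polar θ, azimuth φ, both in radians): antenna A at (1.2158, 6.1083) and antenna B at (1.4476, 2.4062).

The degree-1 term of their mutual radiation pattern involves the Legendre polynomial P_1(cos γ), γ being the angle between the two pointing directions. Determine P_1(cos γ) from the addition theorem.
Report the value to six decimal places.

-0.745442

Term-by-term m-sum for l=1 (normalisation 4π/3 = 4.188790):
  m=-1: +0.319010-0.056366i × -0.254265-0.230028i = -0.094079-0.059049i  (running Σ = -0.094079-0.059049i)
  m=0: +0.169832-0.000000i × +0.060042+0.000000i = +0.010197+0.000000i  (running Σ = -0.083882-0.059049i)
  m=1: -0.319010-0.056366i × +0.254265-0.230028i = -0.094079+0.059049i  (running Σ = -0.177961+0.000000i)
Total Σ_m = -0.177961+0.000000i. Multiply by 4.188790: -0.745442+0.000000i. P_1(cos γ) = -0.745442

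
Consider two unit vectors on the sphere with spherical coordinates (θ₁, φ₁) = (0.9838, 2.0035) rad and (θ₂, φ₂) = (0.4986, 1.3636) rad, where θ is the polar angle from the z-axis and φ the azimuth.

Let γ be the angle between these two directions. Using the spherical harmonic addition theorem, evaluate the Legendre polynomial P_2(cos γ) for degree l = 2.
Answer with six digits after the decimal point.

Expand P_2 via completeness: Σ_{m} conj(Y_{2,m}) at Ω₁ times Y_{2,m} at Ω₂ —
  [-2]  conj(Y_{2,-2})(Ω₁) = -0.173609-0.203876i ; Y_{2,-2}(Ω₂) = -0.080854-0.035565i ; Δ = +0.006786+0.022659i
  [-1]  conj(Y_{2,-1})(Ω₁) = -0.149390+0.323426i ; Y_{2,-1}(Ω₂) = +0.066745-0.317513i ; Δ = +0.092721+0.069021i
  [+0]  conj(Y_{2,0})(Ω₁) = -0.025139-0.000000i ; Y_{2,0}(Ω₂) = +0.414420+0.000000i ; Δ = -0.010418-0.000000i
  [+1]  conj(Y_{2,1})(Ω₁) = +0.149390+0.323426i ; Y_{2,1}(Ω₂) = -0.066745-0.317513i ; Δ = +0.092721-0.069021i
  [+2]  conj(Y_{2,2})(Ω₁) = -0.173609+0.203876i ; Y_{2,2}(Ω₂) = -0.080854+0.035565i ; Δ = +0.006786-0.022659i
Total Σ_m = +0.188596-0.000000i. Multiply by 2.513274: +0.473994-0.000000i. P_2(cos γ) = 0.473994

0.473994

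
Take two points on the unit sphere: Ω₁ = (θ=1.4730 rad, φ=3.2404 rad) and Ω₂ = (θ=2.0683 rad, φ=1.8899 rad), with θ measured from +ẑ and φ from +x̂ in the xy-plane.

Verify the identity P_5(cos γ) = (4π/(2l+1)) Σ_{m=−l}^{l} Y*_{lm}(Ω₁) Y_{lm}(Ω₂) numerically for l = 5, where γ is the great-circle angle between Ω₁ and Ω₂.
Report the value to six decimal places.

Expand P_5 via completeness: Σ_{m} conj(Y_{5,m}) at Ω₁ times Y_{5,m} at Ω₂ —
  [-5]  conj(Y_{5,-5})(Ω₁) = -0.398964-0.214876i ; Y_{5,-5}(Ω₂) = -0.243165+0.006013i ; Δ = +0.098306+0.049851i
  [-4]  conj(Y_{5,-4})(Ω₁) = +0.129751+0.054130i ; Y_{5,-4}(Ω₂) = -0.121201+0.399751i ; Δ = -0.037364+0.045307i
  [-3]  conj(Y_{5,-3})(Ω₁) = +0.298153+0.091062i ; Y_{5,-3}(Ω₂) = +0.201511+0.141888i ; Δ = +0.047160+0.060654i
  [-2]  conj(Y_{5,-2})(Ω₁) = -0.156114-0.031258i ; Y_{5,-2}(Ω₂) = -0.158896+0.117863i ; Δ = +0.028490-0.013433i
  [-1]  conj(Y_{5,-1})(Ω₁) = -0.275465-0.027307i ; Y_{5,-1}(Ω₂) = +0.097059+0.293768i ; Δ = -0.018715-0.083573i
  [+0]  conj(Y_{5,0})(Ω₁) = +0.163731-0.000000i ; Y_{5,0}(Ω₂) = -0.129778+0.000000i ; Δ = -0.021249+0.000000i
  [+1]  conj(Y_{5,1})(Ω₁) = +0.275465-0.027307i ; Y_{5,1}(Ω₂) = -0.097059+0.293768i ; Δ = -0.018715+0.083573i
  [+2]  conj(Y_{5,2})(Ω₁) = -0.156114+0.031258i ; Y_{5,2}(Ω₂) = -0.158896-0.117863i ; Δ = +0.028490+0.013433i
  [+3]  conj(Y_{5,3})(Ω₁) = -0.298153+0.091062i ; Y_{5,3}(Ω₂) = -0.201511+0.141888i ; Δ = +0.047160-0.060654i
  [+4]  conj(Y_{5,4})(Ω₁) = +0.129751-0.054130i ; Y_{5,4}(Ω₂) = -0.121201-0.399751i ; Δ = -0.037364-0.045307i
  [+5]  conj(Y_{5,5})(Ω₁) = +0.398964-0.214876i ; Y_{5,5}(Ω₂) = +0.243165+0.006013i ; Δ = +0.098306-0.049851i
Accumulated sum +0.214507+0.000000i; after 4π/(2l+1) scaling, +0.245052+0.000000i ⇒ P_5 = 0.245052

0.245052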